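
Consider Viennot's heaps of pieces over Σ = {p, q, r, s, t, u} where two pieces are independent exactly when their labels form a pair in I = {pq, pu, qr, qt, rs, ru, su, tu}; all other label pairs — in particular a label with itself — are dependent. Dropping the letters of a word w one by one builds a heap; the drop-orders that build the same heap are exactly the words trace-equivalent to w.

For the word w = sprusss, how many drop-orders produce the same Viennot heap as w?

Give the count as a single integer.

28

#0=s has no predecessor
#1=p depends on [0:s]
#2=r depends on [1:p]
#3=u has no predecessor
#4=s depends on [1:p]
#5=s depends on [4:s]
#6=s depends on [5:s]
sources: [0:s, 3:u]
N(rest) = Σ N(rest − s) over sources s of rest; N(one piece) = 1:
  size 1 → [2]=1  [3]=1  [6]=1
  size 2 → [2,3]=2  [2,6]=2  [3,6]=2  [5,6]=1
  size 3 → [2,3,6]=6  [2,5,6]=3  [3,5,6]=3  [4,5,6]=1
  size 4 → [2,3,5,6]=12  [2,4,5,6]=4  [3,4,5,6]=4
  size 5 → [1,2,4,5,6]=4  [2,3,4,5,6]=20
  first=0(s) contributes 24
  first=3(u) contributes 4
|[w]| = 28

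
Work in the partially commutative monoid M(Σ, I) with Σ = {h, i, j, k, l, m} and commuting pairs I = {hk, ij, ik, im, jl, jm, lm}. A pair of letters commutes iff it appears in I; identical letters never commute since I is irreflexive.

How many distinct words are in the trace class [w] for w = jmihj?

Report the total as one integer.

#0=j has no predecessor
#1=m has no predecessor
#2=i has no predecessor
#3=h depends on [0:j, 1:m, 2:i]
#4=j depends on [3:h]
sources: [0:j, 1:m, 2:i]
N(rest) = Σ N(rest − s) over sources s of rest; N(one piece) = 1:
  size 1 → [4]=1
  size 2 → [3,4]=1
  size 3 → [0,3,4]=1  [1,3,4]=1  [2,3,4]=1
  first=0(j) contributes 2
  first=1(m) contributes 2
  first=2(i) contributes 2
|[w]| = 6

6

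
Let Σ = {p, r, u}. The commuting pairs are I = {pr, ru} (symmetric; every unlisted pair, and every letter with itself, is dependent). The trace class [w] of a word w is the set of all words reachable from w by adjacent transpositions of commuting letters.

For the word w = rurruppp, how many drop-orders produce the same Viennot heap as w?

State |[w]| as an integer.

piece 0:r — minimal
piece 1:u — minimal
piece 2:r rests on {0:r}
piece 3:r rests on {2:r}
piece 4:u rests on {1:u}
piece 5:p rests on {4:u}
piece 6:p rests on {5:p}
piece 7:p rests on {6:p}
minimal pieces: {0:r, 1:u}
ways to finish when only these pieces remain (= sum over removing one remaining piece with nothing left below it):
  1 left: {3}→1  {7}→1
  2 left: {2,3}→1  {3,7}→2  {6,7}→1
  3 left: {0,2,3}→1  {2,3,7}→3  {3,6,7}→3  {5,6,7}→1
  4 left: {0,2,3,7}→4  {2,3,6,7}→6  {3,5,6,7}→4  {4,5,6,7}→1
  5 left: {0,2,3,6,7}→10  {1,4,5,6,7}→1  {2,3,5,6,7}→10  {3,4,5,6,7}→5
  6 left: {0,2,3,5,6,7}→20  {1,3,4,5,6,7}→6  {2,3,4,5,6,7}→15
  placing 0:r first → 21 extensions
  placing 1:u first → 35 extensions
total linear extensions = 56

56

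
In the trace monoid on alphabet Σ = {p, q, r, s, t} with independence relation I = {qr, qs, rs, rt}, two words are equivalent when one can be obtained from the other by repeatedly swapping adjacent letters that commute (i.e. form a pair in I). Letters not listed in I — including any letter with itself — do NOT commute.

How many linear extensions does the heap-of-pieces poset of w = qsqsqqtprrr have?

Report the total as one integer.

15

0(q) covers ∅
1(s) covers ∅
2(q) covers 0:q
3(s) covers 1:s
4(q) covers 2:q
5(q) covers 4:q
6(t) covers 3:s, 5:q
7(p) covers 6:t
8(r) covers 7:p
9(r) covers 8:r
10(r) covers 9:r
floor of heap: 0:q, 1:s
completions by unplaced set U, small U first (add the entries for U minus each lowest piece of U):
  |U|=1: {10}:1
  |U|=2: {9,10}:1
  |U|=3: {8,9,10}:1
  |U|=4: {7,8,9,10}:1
  |U|=5: {6,7,8,9,10}:1
  |U|=6: {3,6,7,8,9,10}:1  {5,6,7,8,9,10}:1
  |U|=7: {1,3,6,7,8,9,10}:1  {3,5,6,7,8,9,10}:2  {4,5,6,7,8,9,10}:1
  |U|=8: {1,3,5,6,7,8,9,10}:3  {2,4,5,6,7,8,9,10}:1  {3,4,5,6,7,8,9,10}:3
  |U|=9: {0,2,4,5,6,7,8,9,10}:1  {1,3,4,5,6,7,8,9,10}:6  {2,3,4,5,6,7,8,9,10}:4
  start at 0(q): 10
  start at 1(s): 5
sum over floor = 15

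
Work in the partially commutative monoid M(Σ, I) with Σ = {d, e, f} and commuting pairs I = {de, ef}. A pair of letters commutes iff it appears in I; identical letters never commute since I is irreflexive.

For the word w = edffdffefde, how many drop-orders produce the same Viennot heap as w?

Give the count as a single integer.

165

0(e) covers ∅
1(d) covers ∅
2(f) covers 1:d
3(f) covers 2:f
4(d) covers 3:f
5(f) covers 4:d
6(f) covers 5:f
7(e) covers 0:e
8(f) covers 6:f
9(d) covers 8:f
10(e) covers 7:e
floor of heap: 0:e, 1:d
completions by unplaced set U, small U first (add the entries for U minus each lowest piece of U):
  |U|=1: {9}:1  {10}:1
  |U|=2: {7,10}:1  {8,9}:1  {9,10}:2
  |U|=3: {0,7,10}:1  {6,8,9}:1  {7,9,10}:3  {8,9,10}:3
  |U|=4: {0,7,9,10}:4  {5,6,8,9}:1  {6,8,9,10}:4  {7,8,9,10}:6
  |U|=5: {0,7,8,9,10}:10  {4,5,6,8,9}:1  {5,6,8,9,10}:5  {6,7,8,9,10}:10
  |U|=6: {0,6,7,8,9,10}:20  {3,4,5,6,8,9}:1  {4,5,6,8,9,10}:6  {5,6,7,8,9,10}:15
  |U|=7: {0,5,6,7,8,9,10}:35  {2,3,4,5,6,8,9}:1  {3,4,5,6,8,9,10}:7  {4,5,6,7,8,9,10}:21
  |U|=8: {0,4,5,6,7,8,9,10}:56  {1,2,3,4,5,6,8,9}:1  {2,3,4,5,6,8,9,10}:8  {3,4,5,6,7,8,9,10}:28
  |U|=9: {0,3,4,5,6,7,8,9,10}:84  {1,2,3,4,5,6,8,9,10}:9  {2,3,4,5,6,7,8,9,10}:36
  start at 0(e): 45
  start at 1(d): 120
sum over floor = 165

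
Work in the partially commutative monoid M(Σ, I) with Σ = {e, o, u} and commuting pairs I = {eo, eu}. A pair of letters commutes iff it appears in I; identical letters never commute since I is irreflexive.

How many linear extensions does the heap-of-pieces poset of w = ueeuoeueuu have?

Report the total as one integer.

piece 0:u — minimal
piece 1:e — minimal
piece 2:e rests on {1:e}
piece 3:u rests on {0:u}
piece 4:o rests on {3:u}
piece 5:e rests on {2:e}
piece 6:u rests on {4:o}
piece 7:e rests on {5:e}
piece 8:u rests on {6:u}
piece 9:u rests on {8:u}
minimal pieces: {0:u, 1:e}
ways to finish when only these pieces remain (= sum over removing one remaining piece with nothing left below it):
  1 left: {7}→1  {9}→1
  2 left: {5,7}→1  {7,9}→2  {8,9}→1
  3 left: {2,5,7}→1  {5,7,9}→3  {6,8,9}→1  {7,8,9}→3
  4 left: {1,2,5,7}→1  {2,5,7,9}→4  {4,6,8,9}→1  {5,7,8,9}→6  {6,7,8,9}→4
  5 left: {1,2,5,7,9}→5  {2,5,7,8,9}→10  {3,4,6,8,9}→1  {4,6,7,8,9}→5  {5,6,7,8,9}→10
  6 left: {0,3,4,6,8,9}→1  {1,2,5,7,8,9}→15  {2,5,6,7,8,9}→20  {3,4,6,7,8,9}→6  {4,5,6,7,8,9}→15
  7 left: {0,3,4,6,7,8,9}→7  {1,2,5,6,7,8,9}→35  {2,4,5,6,7,8,9}→35  {3,4,5,6,7,8,9}→21
  8 left: {0,3,4,5,6,7,8,9}→28  {1,2,4,5,6,7,8,9}→70  {2,3,4,5,6,7,8,9}→56
  placing 0:u first → 126 extensions
  placing 1:e first → 84 extensions
total linear extensions = 210

210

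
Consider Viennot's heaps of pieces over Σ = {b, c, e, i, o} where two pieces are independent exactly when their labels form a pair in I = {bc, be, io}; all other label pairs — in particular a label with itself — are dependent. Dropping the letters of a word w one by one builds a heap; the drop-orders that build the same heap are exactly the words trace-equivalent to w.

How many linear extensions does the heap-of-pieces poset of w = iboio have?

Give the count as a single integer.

0(i) covers ∅
1(b) covers 0:i
2(o) covers 1:b
3(i) covers 1:b
4(o) covers 2:o
floor of heap: 0:i
completions by unplaced set U, small U first (add the entries for U minus each lowest piece of U):
  |U|=1: {3}:1  {4}:1
  |U|=2: {2,4}:1  {3,4}:2
  |U|=3: {2,3,4}:3
  start at 0(i): 3

3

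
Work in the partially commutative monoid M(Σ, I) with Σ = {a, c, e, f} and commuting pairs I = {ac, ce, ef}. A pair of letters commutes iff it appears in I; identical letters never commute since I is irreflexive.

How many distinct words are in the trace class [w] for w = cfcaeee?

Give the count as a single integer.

drop 0:c onto floor
drop 1:f onto {0:c}
drop 2:c onto {1:f}
drop 3:a onto {1:f}
drop 4:e onto {3:a}
drop 5:e onto {4:e}
drop 6:e onto {5:e}
ground layer = {0:c}
drop-orders for the pieces not yet dropped (sum over which currently-grounded one goes next):
  1 to go: {2} 1  {6} 1
  2 to go: {2,6} 2  {5,6} 1
  3 to go: {2,5,6} 3  {4,5,6} 1
  4 to go: {2,4,5,6} 4  {3,4,5,6} 1
  5 to go: {2,3,4,5,6} 5
  if 0:c drops first: 5 orders

5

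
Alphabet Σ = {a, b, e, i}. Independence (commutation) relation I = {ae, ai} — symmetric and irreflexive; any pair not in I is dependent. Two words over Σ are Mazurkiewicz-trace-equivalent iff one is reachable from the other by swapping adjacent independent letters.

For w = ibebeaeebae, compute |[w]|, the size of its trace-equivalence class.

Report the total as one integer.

piece 0:i — minimal
piece 1:b rests on {0:i}
piece 2:e rests on {1:b}
piece 3:b rests on {2:e}
piece 4:e rests on {3:b}
piece 5:a rests on {3:b}
piece 6:e rests on {4:e}
piece 7:e rests on {6:e}
piece 8:b rests on {5:a, 7:e}
piece 9:a rests on {8:b}
piece 10:e rests on {8:b}
minimal pieces: {0:i}
ways to finish when only these pieces remain (= sum over removing one remaining piece with nothing left below it):
  1 left: {9}→1  {10}→1
  2 left: {9,10}→2
  3 left: {8,9,10}→2
  4 left: {5,8,9,10}→2  {7,8,9,10}→2
  5 left: {5,7,8,9,10}→4  {6,7,8,9,10}→2
  6 left: {4,6,7,8,9,10}→2  {5,6,7,8,9,10}→6
  7 left: {4,5,6,7,8,9,10}→8
  8 left: {3,4,5,6,7,8,9,10}→8
  9 left: {2,3,4,5,6,7,8,9,10}→8
  placing 0:i first → 8 extensions

8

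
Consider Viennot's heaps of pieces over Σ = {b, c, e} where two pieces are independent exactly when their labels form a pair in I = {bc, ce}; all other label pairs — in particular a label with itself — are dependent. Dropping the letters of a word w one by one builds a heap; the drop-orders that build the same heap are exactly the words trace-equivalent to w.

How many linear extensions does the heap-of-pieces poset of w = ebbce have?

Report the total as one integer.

5

piece 0:e — minimal
piece 1:b rests on {0:e}
piece 2:b rests on {1:b}
piece 3:c — minimal
piece 4:e rests on {2:b}
minimal pieces: {0:e, 3:c}
ways to finish when only these pieces remain (= sum over removing one remaining piece with nothing left below it):
  1 left: {3}→1  {4}→1
  2 left: {2,4}→1  {3,4}→2
  3 left: {1,2,4}→1  {2,3,4}→3
  placing 0:e first → 4 extensions
  placing 3:c first → 1 extensions
total linear extensions = 5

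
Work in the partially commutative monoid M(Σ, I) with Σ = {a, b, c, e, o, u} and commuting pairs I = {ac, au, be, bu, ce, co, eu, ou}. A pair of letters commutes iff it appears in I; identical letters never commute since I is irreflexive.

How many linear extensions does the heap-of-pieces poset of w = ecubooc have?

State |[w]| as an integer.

35

piece 0:e — minimal
piece 1:c — minimal
piece 2:u rests on {1:c}
piece 3:b rests on {1:c}
piece 4:o rests on {0:e, 3:b}
piece 5:o rests on {4:o}
piece 6:c rests on {2:u, 3:b}
minimal pieces: {0:e, 1:c}
ways to finish when only these pieces remain (= sum over removing one remaining piece with nothing left below it):
  1 left: {5}→1  {6}→1
  2 left: {2,6}→1  {4,5}→1  {5,6}→2
  3 left: {0,4,5}→1  {2,5,6}→3  {4,5,6}→3
  4 left: {0,4,5,6}→4  {2,4,5,6}→6  {3,4,5,6}→3
  5 left: {0,2,4,5,6}→10  {0,3,4,5,6}→7  {2,3,4,5,6}→9
  placing 0:e first → 9 extensions
  placing 1:c first → 26 extensions
total linear extensions = 35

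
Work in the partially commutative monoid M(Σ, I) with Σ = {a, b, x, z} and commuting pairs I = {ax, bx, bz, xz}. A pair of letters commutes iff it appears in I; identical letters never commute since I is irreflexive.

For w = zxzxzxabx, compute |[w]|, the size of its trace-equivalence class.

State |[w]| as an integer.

126

drop 0:z onto floor
drop 1:x onto floor
drop 2:z onto {0:z}
drop 3:x onto {1:x}
drop 4:z onto {2:z}
drop 5:x onto {3:x}
drop 6:a onto {4:z}
drop 7:b onto {6:a}
drop 8:x onto {5:x}
ground layer = {0:z, 1:x}
drop-orders for the pieces not yet dropped (sum over which currently-grounded one goes next):
  1 to go: {7} 1  {8} 1
  2 to go: {5,8} 1  {6,7} 1  {7,8} 2
  3 to go: {3,5,8} 1  {4,6,7} 1  {5,7,8} 3  {6,7,8} 3
  4 to go: {1,3,5,8} 1  {2,4,6,7} 1  {3,5,7,8} 4  {4,6,7,8} 4  {5,6,7,8} 6
  5 to go: {0,2,4,6,7} 1  {1,3,5,7,8} 5  {2,4,6,7,8} 5  {3,5,6,7,8} 10  {4,5,6,7,8} 10
  6 to go: {0,2,4,6,7,8} 6  {1,3,5,6,7,8} 15  {2,4,5,6,7,8} 15  {3,4,5,6,7,8} 20
  7 to go: {0,2,4,5,6,7,8} 21  {1,3,4,5,6,7,8} 35  {2,3,4,5,6,7,8} 35
  if 0:z drops first: 70 orders
  if 1:x drops first: 56 orders
heap linearizations: 126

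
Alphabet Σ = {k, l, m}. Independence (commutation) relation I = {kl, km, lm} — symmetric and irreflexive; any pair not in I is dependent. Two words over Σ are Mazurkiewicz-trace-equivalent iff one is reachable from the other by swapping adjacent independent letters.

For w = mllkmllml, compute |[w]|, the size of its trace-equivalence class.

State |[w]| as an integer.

504

0(m) covers ∅
1(l) covers ∅
2(l) covers 1:l
3(k) covers ∅
4(m) covers 0:m
5(l) covers 2:l
6(l) covers 5:l
7(m) covers 4:m
8(l) covers 6:l
floor of heap: 0:m, 1:l, 3:k
completions by unplaced set U, small U first (add the entries for U minus each lowest piece of U):
  |U|=1: {3}:1  {7}:1  {8}:1
  |U|=2: {3,7}:2  {3,8}:2  {4,7}:1  {6,8}:1  {7,8}:2
  |U|=3: {0,4,7}:1  {3,4,7}:3  {3,6,8}:3  {3,7,8}:6  {4,7,8}:3  {5,6,8}:1  {6,7,8}:3
  |U|=4: {0,3,4,7}:4  {0,4,7,8}:4  {2,5,6,8}:1  {3,4,7,8}:12  {3,5,6,8}:4  {3,6,7,8}:12  {4,6,7,8}:6  {5,6,7,8}:4
  |U|=5: {0,3,4,7,8}:20  {0,4,6,7,8}:10  {1,2,5,6,8}:1  {2,3,5,6,8}:5  {2,5,6,7,8}:5  {3,4,6,7,8}:30  {3,5,6,7,8}:20  {4,5,6,7,8}:10
  |U|=6: {0,3,4,6,7,8}:60  {0,4,5,6,7,8}:20  {1,2,3,5,6,8}:6  {1,2,5,6,7,8}:6  {2,3,5,6,7,8}:30  {2,4,5,6,7,8}:15  {3,4,5,6,7,8}:60
  |U|=7: {0,2,4,5,6,7,8}:35  {0,3,4,5,6,7,8}:140  {1,2,3,5,6,7,8}:42  {1,2,4,5,6,7,8}:21  {2,3,4,5,6,7,8}:105
  start at 0(m): 168
  start at 1(l): 280
  start at 3(k): 56
sum over floor = 504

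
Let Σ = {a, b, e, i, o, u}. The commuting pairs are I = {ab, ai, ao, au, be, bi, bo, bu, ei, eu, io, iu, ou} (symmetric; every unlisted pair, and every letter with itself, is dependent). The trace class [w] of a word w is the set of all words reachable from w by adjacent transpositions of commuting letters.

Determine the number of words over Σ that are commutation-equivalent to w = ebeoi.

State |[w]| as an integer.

piece 0:e — minimal
piece 1:b — minimal
piece 2:e rests on {0:e}
piece 3:o rests on {2:e}
piece 4:i — minimal
minimal pieces: {0:e, 1:b, 4:i}
ways to finish when only these pieces remain (= sum over removing one remaining piece with nothing left below it):
  1 left: {1}→1  {3}→1  {4}→1
  2 left: {1,3}→2  {1,4}→2  {2,3}→1  {3,4}→2
  3 left: {0,2,3}→1  {1,2,3}→3  {1,3,4}→6  {2,3,4}→3
  placing 0:e first → 12 extensions
  placing 1:b first → 4 extensions
  placing 4:i first → 4 extensions
total linear extensions = 20

20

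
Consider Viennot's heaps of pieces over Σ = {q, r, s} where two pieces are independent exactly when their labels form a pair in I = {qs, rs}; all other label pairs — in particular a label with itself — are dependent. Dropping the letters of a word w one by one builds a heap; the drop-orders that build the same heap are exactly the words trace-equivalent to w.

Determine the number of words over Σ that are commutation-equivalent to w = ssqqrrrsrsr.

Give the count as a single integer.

330

#0=s has no predecessor
#1=s depends on [0:s]
#2=q has no predecessor
#3=q depends on [2:q]
#4=r depends on [3:q]
#5=r depends on [4:r]
#6=r depends on [5:r]
#7=s depends on [1:s]
#8=r depends on [6:r]
#9=s depends on [7:s]
#10=r depends on [8:r]
sources: [0:s, 2:q]
N(rest) = Σ N(rest − s) over sources s of rest; N(one piece) = 1:
  size 1 → [9]=1  [10]=1
  size 2 → [7,9]=1  [8,10]=1  [9,10]=2
  size 3 → [1,7,9]=1  [6,8,10]=1  [7,9,10]=3  [8,9,10]=3
  size 4 → [0,1,7,9]=1  [1,7,9,10]=4  [5,6,8,10]=1  [6,8,9,10]=4  [7,8,9,10]=6
  size 5 → [0,1,7,9,10]=5  [1,7,8,9,10]=10  [4,5,6,8,10]=1  [5,6,8,9,10]=5  [6,7,8,9,10]=10
  size 6 → [0,1,7,8,9,10]=15  [1,6,7,8,9,10]=20  [3,4,5,6,8,10]=1  [4,5,6,8,9,10]=6  [5,6,7,8,9,10]=15
  size 7 → [0,1,6,7,8,9,10]=35  [1,5,6,7,8,9,10]=35  [2,3,4,5,6,8,10]=1  [3,4,5,6,8,9,10]=7  [4,5,6,7,8,9,10]=21
  size 8 → [0,1,5,6,7,8,9,10]=70  [1,4,5,6,7,8,9,10]=56  [2,3,4,5,6,8,9,10]=8  [3,4,5,6,7,8,9,10]=28
  size 9 → [0,1,4,5,6,7,8,9,10]=126  [1,3,4,5,6,7,8,9,10]=84  [2,3,4,5,6,7,8,9,10]=36
  first=0(s) contributes 120
  first=2(q) contributes 210
|[w]| = 330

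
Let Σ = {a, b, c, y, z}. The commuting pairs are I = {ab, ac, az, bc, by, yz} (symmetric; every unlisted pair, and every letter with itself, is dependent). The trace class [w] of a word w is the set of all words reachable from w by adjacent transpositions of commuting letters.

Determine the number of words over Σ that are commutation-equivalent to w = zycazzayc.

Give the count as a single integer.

50

piece 0:z — minimal
piece 1:y — minimal
piece 2:c rests on {0:z, 1:y}
piece 3:a rests on {1:y}
piece 4:z rests on {2:c}
piece 5:z rests on {4:z}
piece 6:a rests on {3:a}
piece 7:y rests on {2:c, 6:a}
piece 8:c rests on {5:z, 7:y}
minimal pieces: {0:z, 1:y}
ways to finish when only these pieces remain (= sum over removing one remaining piece with nothing left below it):
  1 left: {8}→1
  2 left: {5,8}→1  {7,8}→1
  3 left: {4,5,8}→1  {5,7,8}→2  {6,7,8}→1
  4 left: {3,6,7,8}→1  {4,5,7,8}→3  {5,6,7,8}→3
  5 left: {2,4,5,7,8}→3  {3,5,6,7,8}→4  {4,5,6,7,8}→6
  6 left: {0,2,4,5,7,8}→3  {2,4,5,6,7,8}→9  {3,4,5,6,7,8}→10
  7 left: {0,2,4,5,6,7,8}→12  {2,3,4,5,6,7,8}→19
  placing 0:z first → 19 extensions
  placing 1:y first → 31 extensions
total linear extensions = 50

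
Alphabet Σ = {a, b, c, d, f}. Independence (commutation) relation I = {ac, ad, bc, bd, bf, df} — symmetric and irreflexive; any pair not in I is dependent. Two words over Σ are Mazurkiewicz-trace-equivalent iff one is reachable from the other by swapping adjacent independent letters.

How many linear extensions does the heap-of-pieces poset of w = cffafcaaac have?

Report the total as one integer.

10

piece 0:c — minimal
piece 1:f rests on {0:c}
piece 2:f rests on {1:f}
piece 3:a rests on {2:f}
piece 4:f rests on {3:a}
piece 5:c rests on {4:f}
piece 6:a rests on {4:f}
piece 7:a rests on {6:a}
piece 8:a rests on {7:a}
piece 9:c rests on {5:c}
minimal pieces: {0:c}
ways to finish when only these pieces remain (= sum over removing one remaining piece with nothing left below it):
  1 left: {8}→1  {9}→1
  2 left: {5,9}→1  {7,8}→1  {8,9}→2
  3 left: {5,8,9}→3  {6,7,8}→1  {7,8,9}→3
  4 left: {5,7,8,9}→6  {6,7,8,9}→4
  5 left: {5,6,7,8,9}→10
  6 left: {4,5,6,7,8,9}→10
  7 left: {3,4,5,6,7,8,9}→10
  8 left: {2,3,4,5,6,7,8,9}→10
  placing 0:c first → 10 extensions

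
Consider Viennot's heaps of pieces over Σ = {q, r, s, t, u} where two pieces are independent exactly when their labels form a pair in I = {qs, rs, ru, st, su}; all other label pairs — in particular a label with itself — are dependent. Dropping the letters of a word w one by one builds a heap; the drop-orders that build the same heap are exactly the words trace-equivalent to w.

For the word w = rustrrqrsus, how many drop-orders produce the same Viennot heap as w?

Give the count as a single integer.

drop 0:r onto floor
drop 1:u onto floor
drop 2:s onto floor
drop 3:t onto {0:r, 1:u}
drop 4:r onto {3:t}
drop 5:r onto {4:r}
drop 6:q onto {5:r}
drop 7:r onto {6:q}
drop 8:s onto {2:s}
drop 9:u onto {6:q}
drop 10:s onto {8:s}
ground layer = {0:r, 1:u, 2:s}
drop-orders for the pieces not yet dropped (sum over which currently-grounded one goes next):
  1 to go: {7} 1  {9} 1  {10} 1
  2 to go: {7,9} 2  {7,10} 2  {8,10} 1  {9,10} 2
  3 to go: {2,8,10} 1  {6,7,9} 2  {7,8,10} 3  {7,9,10} 6  {8,9,10} 3
  4 to go: {2,7,8,10} 4  {2,8,9,10} 4  {5,6,7,9} 2  {6,7,9,10} 8  {7,8,9,10} 12
  5 to go: {2,7,8,9,10} 20  {4,5,6,7,9} 2  {5,6,7,9,10} 10  {6,7,8,9,10} 20
  6 to go: {2,6,7,8,9,10} 40  {3,4,5,6,7,9} 2  {4,5,6,7,9,10} 12  {5,6,7,8,9,10} 30
  7 to go: {0,3,4,5,6,7,9} 2  {1,3,4,5,6,7,9} 2  {2,5,6,7,8,9,10} 70  {3,4,5,6,7,9,10} 14  {4,5,6,7,8,9,10} 42
  8 to go: {0,1,3,4,5,6,7,9} 4  {0,3,4,5,6,7,9,10} 16  {1,3,4,5,6,7,9,10} 16  {2,4,5,6,7,8,9,10} 112  {3,4,5,6,7,8,9,10} 56
  9 to go: {0,1,3,4,5,6,7,9,10} 36  {0,3,4,5,6,7,8,9,10} 72  {1,3,4,5,6,7,8,9,10} 72  {2,3,4,5,6,7,8,9,10} 168
  if 0:r drops first: 240 orders
  if 1:u drops first: 240 orders
  if 2:s drops first: 180 orders
heap linearizations: 660

660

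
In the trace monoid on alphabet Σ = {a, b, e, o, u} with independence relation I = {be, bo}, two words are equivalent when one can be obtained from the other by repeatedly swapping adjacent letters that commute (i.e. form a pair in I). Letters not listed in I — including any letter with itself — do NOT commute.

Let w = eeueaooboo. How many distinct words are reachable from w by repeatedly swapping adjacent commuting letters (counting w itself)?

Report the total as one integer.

5

piece 0:e — minimal
piece 1:e rests on {0:e}
piece 2:u rests on {1:e}
piece 3:e rests on {2:u}
piece 4:a rests on {3:e}
piece 5:o rests on {4:a}
piece 6:o rests on {5:o}
piece 7:b rests on {4:a}
piece 8:o rests on {6:o}
piece 9:o rests on {8:o}
minimal pieces: {0:e}
ways to finish when only these pieces remain (= sum over removing one remaining piece with nothing left below it):
  1 left: {7}→1  {9}→1
  2 left: {7,9}→2  {8,9}→1
  3 left: {6,8,9}→1  {7,8,9}→3
  4 left: {5,6,8,9}→1  {6,7,8,9}→4
  5 left: {5,6,7,8,9}→5
  6 left: {4,5,6,7,8,9}→5
  7 left: {3,4,5,6,7,8,9}→5
  8 left: {2,3,4,5,6,7,8,9}→5
  placing 0:e first → 5 extensions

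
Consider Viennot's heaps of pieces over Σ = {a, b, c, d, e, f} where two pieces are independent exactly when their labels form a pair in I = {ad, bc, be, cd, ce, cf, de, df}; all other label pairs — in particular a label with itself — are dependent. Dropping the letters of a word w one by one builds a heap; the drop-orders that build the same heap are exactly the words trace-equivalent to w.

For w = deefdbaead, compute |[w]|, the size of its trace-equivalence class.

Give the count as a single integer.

40

#0=d has no predecessor
#1=e has no predecessor
#2=e depends on [1:e]
#3=f depends on [2:e]
#4=d depends on [0:d]
#5=b depends on [3:f, 4:d]
#6=a depends on [5:b]
#7=e depends on [6:a]
#8=a depends on [7:e]
#9=d depends on [5:b]
sources: [0:d, 1:e]
N(rest) = Σ N(rest − s) over sources s of rest; N(one piece) = 1:
  size 1 → [8]=1  [9]=1
  size 2 → [7,8]=1  [8,9]=2
  size 3 → [6,7,8]=1  [7,8,9]=3
  size 4 → [6,7,8,9]=4
  size 5 → [5,6,7,8,9]=4
  size 6 → [3,5,6,7,8,9]=4  [4,5,6,7,8,9]=4
  size 7 → [0,4,5,6,7,8,9]=4  [2,3,5,6,7,8,9]=4  [3,4,5,6,7,8,9]=8
  size 8 → [0,3,4,5,6,7,8,9]=12  [1,2,3,5,6,7,8,9]=4  [2,3,4,5,6,7,8,9]=12
  first=0(d) contributes 16
  first=1(e) contributes 24
|[w]| = 40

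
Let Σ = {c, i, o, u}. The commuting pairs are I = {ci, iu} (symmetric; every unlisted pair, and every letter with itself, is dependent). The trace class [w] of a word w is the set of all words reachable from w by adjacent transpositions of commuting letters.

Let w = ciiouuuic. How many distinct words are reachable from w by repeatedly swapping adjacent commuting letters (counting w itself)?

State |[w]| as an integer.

15

piece 0:c — minimal
piece 1:i — minimal
piece 2:i rests on {1:i}
piece 3:o rests on {0:c, 2:i}
piece 4:u rests on {3:o}
piece 5:u rests on {4:u}
piece 6:u rests on {5:u}
piece 7:i rests on {3:o}
piece 8:c rests on {6:u}
minimal pieces: {0:c, 1:i}
ways to finish when only these pieces remain (= sum over removing one remaining piece with nothing left below it):
  1 left: {7}→1  {8}→1
  2 left: {6,8}→1  {7,8}→2
  3 left: {5,6,8}→1  {6,7,8}→3
  4 left: {4,5,6,8}→1  {5,6,7,8}→4
  5 left: {4,5,6,7,8}→5
  6 left: {3,4,5,6,7,8}→5
  7 left: {0,3,4,5,6,7,8}→5  {2,3,4,5,6,7,8}→5
  placing 0:c first → 5 extensions
  placing 1:i first → 10 extensions
total linear extensions = 15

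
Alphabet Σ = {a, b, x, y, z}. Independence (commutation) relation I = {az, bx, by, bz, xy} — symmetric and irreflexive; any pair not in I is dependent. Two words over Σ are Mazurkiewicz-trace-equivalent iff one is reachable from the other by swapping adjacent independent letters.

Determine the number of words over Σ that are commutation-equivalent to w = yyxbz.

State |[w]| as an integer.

15

0(y) covers ∅
1(y) covers 0:y
2(x) covers ∅
3(b) covers ∅
4(z) covers 1:y, 2:x
floor of heap: 0:y, 2:x, 3:b
completions by unplaced set U, small U first (add the entries for U minus each lowest piece of U):
  |U|=1: {3}:1  {4}:1
  |U|=2: {1,4}:1  {2,4}:1  {3,4}:2
  |U|=3: {0,1,4}:1  {1,2,4}:2  {1,3,4}:3  {2,3,4}:3
  start at 0(y): 8
  start at 2(x): 4
  start at 3(b): 3
sum over floor = 15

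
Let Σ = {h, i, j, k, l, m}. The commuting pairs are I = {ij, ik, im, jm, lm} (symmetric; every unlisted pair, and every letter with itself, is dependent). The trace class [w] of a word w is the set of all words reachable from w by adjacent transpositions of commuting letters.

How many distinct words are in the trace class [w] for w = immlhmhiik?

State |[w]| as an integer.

18

drop 0:i onto floor
drop 1:m onto floor
drop 2:m onto {1:m}
drop 3:l onto {0:i}
drop 4:h onto {2:m, 3:l}
drop 5:m onto {4:h}
drop 6:h onto {5:m}
drop 7:i onto {6:h}
drop 8:i onto {7:i}
drop 9:k onto {6:h}
ground layer = {0:i, 1:m}
drop-orders for the pieces not yet dropped (sum over which currently-grounded one goes next):
  1 to go: {8} 1  {9} 1
  2 to go: {7,8} 1  {8,9} 2
  3 to go: {7,8,9} 3
  4 to go: {6,7,8,9} 3
  5 to go: {5,6,7,8,9} 3
  6 to go: {4,5,6,7,8,9} 3
  7 to go: {2,4,5,6,7,8,9} 3  {3,4,5,6,7,8,9} 3
  8 to go: {0,3,4,5,6,7,8,9} 3  {1,2,4,5,6,7,8,9} 3  {2,3,4,5,6,7,8,9} 6
  if 0:i drops first: 9 orders
  if 1:m drops first: 9 orders
heap linearizations: 18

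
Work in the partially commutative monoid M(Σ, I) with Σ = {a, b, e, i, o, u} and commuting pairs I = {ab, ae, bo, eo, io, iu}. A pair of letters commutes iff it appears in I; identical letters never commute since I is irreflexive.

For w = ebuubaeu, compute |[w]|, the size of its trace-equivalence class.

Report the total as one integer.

0(e) covers ∅
1(b) covers 0:e
2(u) covers 1:b
3(u) covers 2:u
4(b) covers 3:u
5(a) covers 3:u
6(e) covers 4:b
7(u) covers 5:a, 6:e
floor of heap: 0:e
completions by unplaced set U, small U first (add the entries for U minus each lowest piece of U):
  |U|=1: {7}:1
  |U|=2: {5,7}:1  {6,7}:1
  |U|=3: {4,6,7}:1  {5,6,7}:2
  |U|=4: {4,5,6,7}:3
  |U|=5: {3,4,5,6,7}:3
  |U|=6: {2,3,4,5,6,7}:3
  start at 0(e): 3

3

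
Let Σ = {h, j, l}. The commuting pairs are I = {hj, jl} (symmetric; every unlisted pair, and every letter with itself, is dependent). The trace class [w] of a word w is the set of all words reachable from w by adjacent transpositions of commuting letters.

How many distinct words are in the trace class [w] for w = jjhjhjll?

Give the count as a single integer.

0(j) covers ∅
1(j) covers 0:j
2(h) covers ∅
3(j) covers 1:j
4(h) covers 2:h
5(j) covers 3:j
6(l) covers 4:h
7(l) covers 6:l
floor of heap: 0:j, 2:h
completions by unplaced set U, small U first (add the entries for U minus each lowest piece of U):
  |U|=1: {5}:1  {7}:1
  |U|=2: {3,5}:1  {5,7}:2  {6,7}:1
  |U|=3: {1,3,5}:1  {3,5,7}:3  {4,6,7}:1  {5,6,7}:3
  |U|=4: {0,1,3,5}:1  {1,3,5,7}:4  {2,4,6,7}:1  {3,5,6,7}:6  {4,5,6,7}:4
  |U|=5: {0,1,3,5,7}:5  {1,3,5,6,7}:10  {2,4,5,6,7}:5  {3,4,5,6,7}:10
  |U|=6: {0,1,3,5,6,7}:15  {1,3,4,5,6,7}:20  {2,3,4,5,6,7}:15
  start at 0(j): 35
  start at 2(h): 35
sum over floor = 70

70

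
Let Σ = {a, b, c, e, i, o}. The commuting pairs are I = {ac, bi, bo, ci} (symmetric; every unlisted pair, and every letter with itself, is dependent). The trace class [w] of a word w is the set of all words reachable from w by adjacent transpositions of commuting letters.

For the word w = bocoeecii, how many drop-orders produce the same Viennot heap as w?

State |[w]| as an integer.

6

piece 0:b — minimal
piece 1:o — minimal
piece 2:c rests on {0:b, 1:o}
piece 3:o rests on {2:c}
piece 4:e rests on {3:o}
piece 5:e rests on {4:e}
piece 6:c rests on {5:e}
piece 7:i rests on {5:e}
piece 8:i rests on {7:i}
minimal pieces: {0:b, 1:o}
ways to finish when only these pieces remain (= sum over removing one remaining piece with nothing left below it):
  1 left: {6}→1  {8}→1
  2 left: {6,8}→2  {7,8}→1
  3 left: {6,7,8}→3
  4 left: {5,6,7,8}→3
  5 left: {4,5,6,7,8}→3
  6 left: {3,4,5,6,7,8}→3
  7 left: {2,3,4,5,6,7,8}→3
  placing 0:b first → 3 extensions
  placing 1:o first → 3 extensions
total linear extensions = 6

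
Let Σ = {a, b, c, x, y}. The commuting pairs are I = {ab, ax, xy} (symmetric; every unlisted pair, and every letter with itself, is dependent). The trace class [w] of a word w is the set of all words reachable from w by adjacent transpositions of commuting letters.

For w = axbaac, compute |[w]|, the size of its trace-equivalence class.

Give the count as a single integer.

#0=a has no predecessor
#1=x has no predecessor
#2=b depends on [1:x]
#3=a depends on [0:a]
#4=a depends on [3:a]
#5=c depends on [2:b, 4:a]
sources: [0:a, 1:x]
N(rest) = Σ N(rest − s) over sources s of rest; N(one piece) = 1:
  size 1 → [5]=1
  size 2 → [2,5]=1  [4,5]=1
  size 3 → [1,2,5]=1  [2,4,5]=2  [3,4,5]=1
  size 4 → [0,3,4,5]=1  [1,2,4,5]=3  [2,3,4,5]=3
  first=0(a) contributes 6
  first=1(x) contributes 4
|[w]| = 10

10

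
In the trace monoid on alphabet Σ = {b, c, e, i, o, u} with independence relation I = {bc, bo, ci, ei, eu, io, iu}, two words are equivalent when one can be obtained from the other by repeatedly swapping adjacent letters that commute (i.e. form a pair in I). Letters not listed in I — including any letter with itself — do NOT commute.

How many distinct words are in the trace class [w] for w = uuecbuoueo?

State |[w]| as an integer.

12

#0=u has no predecessor
#1=u depends on [0:u]
#2=e has no predecessor
#3=c depends on [1:u, 2:e]
#4=b depends on [1:u, 2:e]
#5=u depends on [3:c, 4:b]
#6=o depends on [5:u]
#7=u depends on [6:o]
#8=e depends on [6:o]
#9=o depends on [7:u, 8:e]
sources: [0:u, 2:e]
N(rest) = Σ N(rest − s) over sources s of rest; N(one piece) = 1:
  size 1 → [9]=1
  size 2 → [7,9]=1  [8,9]=1
  size 3 → [7,8,9]=2
  size 4 → [6,7,8,9]=2
  size 5 → [5,6,7,8,9]=2
  size 6 → [3,5,6,7,8,9]=2  [4,5,6,7,8,9]=2
  size 7 → [3,4,5,6,7,8,9]=4
  size 8 → [1,3,4,5,6,7,8,9]=4  [2,3,4,5,6,7,8,9]=4
  first=0(u) contributes 8
  first=2(e) contributes 4
|[w]| = 12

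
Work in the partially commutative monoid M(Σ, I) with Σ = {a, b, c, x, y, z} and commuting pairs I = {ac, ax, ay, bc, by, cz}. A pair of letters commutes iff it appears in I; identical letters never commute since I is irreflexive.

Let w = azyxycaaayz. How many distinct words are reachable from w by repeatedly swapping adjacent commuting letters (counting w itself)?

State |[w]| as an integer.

56

drop 0:a onto floor
drop 1:z onto {0:a}
drop 2:y onto {1:z}
drop 3:x onto {2:y}
drop 4:y onto {3:x}
drop 5:c onto {4:y}
drop 6:a onto {1:z}
drop 7:a onto {6:a}
drop 8:a onto {7:a}
drop 9:y onto {5:c}
drop 10:z onto {8:a, 9:y}
ground layer = {0:a}
drop-orders for the pieces not yet dropped (sum over which currently-grounded one goes next):
  1 to go: {10} 1
  2 to go: {8,10} 1  {9,10} 1
  3 to go: {5,9,10} 1  {7,8,10} 1  {8,9,10} 2
  4 to go: {4,5,9,10} 1  {5,8,9,10} 3  {6,7,8,10} 1  {7,8,9,10} 3
  5 to go: {3,4,5,9,10} 1  {4,5,8,9,10} 4  {5,7,8,9,10} 6  {6,7,8,9,10} 4
  6 to go: {2,3,4,5,9,10} 1  {3,4,5,8,9,10} 5  {4,5,7,8,9,10} 10  {5,6,7,8,9,10} 10
  7 to go: {2,3,4,5,8,9,10} 6  {3,4,5,7,8,9,10} 15  {4,5,6,7,8,9,10} 20
  8 to go: {2,3,4,5,7,8,9,10} 21  {3,4,5,6,7,8,9,10} 35
  9 to go: {2,3,4,5,6,7,8,9,10} 56
  if 0:a drops first: 56 orders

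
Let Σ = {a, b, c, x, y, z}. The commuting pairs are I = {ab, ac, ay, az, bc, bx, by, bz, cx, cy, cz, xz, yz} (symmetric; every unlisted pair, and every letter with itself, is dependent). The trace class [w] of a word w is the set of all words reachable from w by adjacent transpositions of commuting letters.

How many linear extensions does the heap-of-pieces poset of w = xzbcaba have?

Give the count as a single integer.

0(x) covers ∅
1(z) covers ∅
2(b) covers ∅
3(c) covers ∅
4(a) covers 0:x
5(b) covers 2:b
6(a) covers 4:a
floor of heap: 0:x, 1:z, 2:b, 3:c
completions by unplaced set U, small U first (add the entries for U minus each lowest piece of U):
  |U|=1: {1}:1  {3}:1  {5}:1  {6}:1
  |U|=2: {1,3}:2  {1,5}:2  {1,6}:2  {2,5}:1  {3,5}:2  {3,6}:2  {4,6}:1  {5,6}:2
  |U|=3: {0,4,6}:1  {1,2,5}:3  {1,3,5}:6  {1,3,6}:6  {1,4,6}:3  {1,5,6}:6  {2,3,5}:3  {2,5,6}:3  {3,4,6}:3  {3,5,6}:6  {4,5,6}:3
  |U|=4: {0,1,4,6}:4  {0,3,4,6}:4  {0,4,5,6}:4  {1,2,3,5}:12  {1,2,5,6}:12  {1,3,4,6}:12  {1,3,5,6}:24  {1,4,5,6}:12  {2,3,5,6}:12  {2,4,5,6}:6  {3,4,5,6}:12
  |U|=5: {0,1,3,4,6}:20  {0,1,4,5,6}:20  {0,2,4,5,6}:10  {0,3,4,5,6}:20  {1,2,3,5,6}:60  {1,2,4,5,6}:30  {1,3,4,5,6}:60  {2,3,4,5,6}:30
  start at 0(x): 180
  start at 1(z): 60
  start at 2(b): 120
  start at 3(c): 60
sum over floor = 420

420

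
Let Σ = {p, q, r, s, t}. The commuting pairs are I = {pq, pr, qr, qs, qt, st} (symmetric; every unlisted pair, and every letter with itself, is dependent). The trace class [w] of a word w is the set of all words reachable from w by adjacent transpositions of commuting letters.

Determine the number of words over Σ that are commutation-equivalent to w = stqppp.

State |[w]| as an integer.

drop 0:s onto floor
drop 1:t onto floor
drop 2:q onto floor
drop 3:p onto {0:s, 1:t}
drop 4:p onto {3:p}
drop 5:p onto {4:p}
ground layer = {0:s, 1:t, 2:q}
drop-orders for the pieces not yet dropped (sum over which currently-grounded one goes next):
  1 to go: {2} 1  {5} 1
  2 to go: {2,5} 2  {4,5} 1
  3 to go: {2,4,5} 3  {3,4,5} 1
  4 to go: {0,3,4,5} 1  {1,3,4,5} 1  {2,3,4,5} 4
  if 0:s drops first: 5 orders
  if 1:t drops first: 5 orders
  if 2:q drops first: 2 orders
heap linearizations: 12

12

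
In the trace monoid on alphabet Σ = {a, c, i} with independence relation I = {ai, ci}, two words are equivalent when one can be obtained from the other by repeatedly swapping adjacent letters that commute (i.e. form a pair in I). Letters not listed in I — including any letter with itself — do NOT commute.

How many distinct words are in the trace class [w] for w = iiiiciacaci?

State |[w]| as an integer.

0(i) covers ∅
1(i) covers 0:i
2(i) covers 1:i
3(i) covers 2:i
4(c) covers ∅
5(i) covers 3:i
6(a) covers 4:c
7(c) covers 6:a
8(a) covers 7:c
9(c) covers 8:a
10(i) covers 5:i
floor of heap: 0:i, 4:c
completions by unplaced set U, small U first (add the entries for U minus each lowest piece of U):
  |U|=1: {9}:1  {10}:1
  |U|=2: {5,10}:1  {8,9}:1  {9,10}:2
  |U|=3: {3,5,10}:1  {5,9,10}:3  {7,8,9}:1  {8,9,10}:3
  |U|=4: {2,3,5,10}:1  {3,5,9,10}:4  {5,8,9,10}:6  {6,7,8,9}:1  {7,8,9,10}:4
  |U|=5: {1,2,3,5,10}:1  {2,3,5,9,10}:5  {3,5,8,9,10}:10  {4,6,7,8,9}:1  {5,7,8,9,10}:10  {6,7,8,9,10}:5
  |U|=6: {0,1,2,3,5,10}:1  {1,2,3,5,9,10}:6  {2,3,5,8,9,10}:15  {3,5,7,8,9,10}:20  {4,6,7,8,9,10}:6  {5,6,7,8,9,10}:15
  |U|=7: {0,1,2,3,5,9,10}:7  {1,2,3,5,8,9,10}:21  {2,3,5,7,8,9,10}:35  {3,5,6,7,8,9,10}:35  {4,5,6,7,8,9,10}:21
  |U|=8: {0,1,2,3,5,8,9,10}:28  {1,2,3,5,7,8,9,10}:56  {2,3,5,6,7,8,9,10}:70  {3,4,5,6,7,8,9,10}:56
  |U|=9: {0,1,2,3,5,7,8,9,10}:84  {1,2,3,5,6,7,8,9,10}:126  {2,3,4,5,6,7,8,9,10}:126
  start at 0(i): 252
  start at 4(c): 210
sum over floor = 462

462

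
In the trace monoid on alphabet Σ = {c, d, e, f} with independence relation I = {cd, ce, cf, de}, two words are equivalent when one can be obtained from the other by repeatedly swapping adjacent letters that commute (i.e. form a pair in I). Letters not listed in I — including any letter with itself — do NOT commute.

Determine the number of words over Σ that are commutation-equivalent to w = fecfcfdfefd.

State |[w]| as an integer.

55

drop 0:f onto floor
drop 1:e onto {0:f}
drop 2:c onto floor
drop 3:f onto {1:e}
drop 4:c onto {2:c}
drop 5:f onto {3:f}
drop 6:d onto {5:f}
drop 7:f onto {6:d}
drop 8:e onto {7:f}
drop 9:f onto {8:e}
drop 10:d onto {9:f}
ground layer = {0:f, 2:c}
drop-orders for the pieces not yet dropped (sum over which currently-grounded one goes next):
  1 to go: {4} 1  {10} 1
  2 to go: {2,4} 1  {4,10} 2  {9,10} 1
  3 to go: {2,4,10} 3  {4,9,10} 3  {8,9,10} 1
  4 to go: {2,4,9,10} 6  {4,8,9,10} 4  {7,8,9,10} 1
  5 to go: {2,4,8,9,10} 10  {4,7,8,9,10} 5  {6,7,8,9,10} 1
  6 to go: {2,4,7,8,9,10} 15  {4,6,7,8,9,10} 6  {5,6,7,8,9,10} 1
  7 to go: {2,4,6,7,8,9,10} 21  {3,5,6,7,8,9,10} 1  {4,5,6,7,8,9,10} 7
  8 to go: {1,3,5,6,7,8,9,10} 1  {2,4,5,6,7,8,9,10} 28  {3,4,5,6,7,8,9,10} 8
  9 to go: {0,1,3,5,6,7,8,9,10} 1  {1,3,4,5,6,7,8,9,10} 9  {2,3,4,5,6,7,8,9,10} 36
  if 0:f drops first: 45 orders
  if 2:c drops first: 10 orders
heap linearizations: 55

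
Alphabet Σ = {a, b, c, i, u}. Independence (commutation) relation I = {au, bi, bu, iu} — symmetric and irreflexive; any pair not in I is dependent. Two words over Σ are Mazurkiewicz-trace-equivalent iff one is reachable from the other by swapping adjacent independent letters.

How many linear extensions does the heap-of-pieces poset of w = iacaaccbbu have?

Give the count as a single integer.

#0=i has no predecessor
#1=a depends on [0:i]
#2=c depends on [1:a]
#3=a depends on [2:c]
#4=a depends on [3:a]
#5=c depends on [4:a]
#6=c depends on [5:c]
#7=b depends on [6:c]
#8=b depends on [7:b]
#9=u depends on [6:c]
sources: [0:i]
N(rest) = Σ N(rest − s) over sources s of rest; N(one piece) = 1:
  size 1 → [8]=1  [9]=1
  size 2 → [7,8]=1  [8,9]=2
  size 3 → [7,8,9]=3
  size 4 → [6,7,8,9]=3
  size 5 → [5,6,7,8,9]=3
  size 6 → [4,5,6,7,8,9]=3
  size 7 → [3,4,5,6,7,8,9]=3
  size 8 → [2,3,4,5,6,7,8,9]=3
  first=0(i) contributes 3

3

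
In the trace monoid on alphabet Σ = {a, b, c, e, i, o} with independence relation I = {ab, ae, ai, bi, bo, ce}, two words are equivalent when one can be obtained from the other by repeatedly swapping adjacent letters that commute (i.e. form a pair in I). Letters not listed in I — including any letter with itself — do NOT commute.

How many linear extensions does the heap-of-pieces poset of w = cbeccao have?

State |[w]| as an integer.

4

#0=c has no predecessor
#1=b depends on [0:c]
#2=e depends on [1:b]
#3=c depends on [1:b]
#4=c depends on [3:c]
#5=a depends on [4:c]
#6=o depends on [2:e, 5:a]
sources: [0:c]
N(rest) = Σ N(rest − s) over sources s of rest; N(one piece) = 1:
  size 1 → [6]=1
  size 2 → [2,6]=1  [5,6]=1
  size 3 → [2,5,6]=2  [4,5,6]=1
  size 4 → [2,4,5,6]=3  [3,4,5,6]=1
  size 5 → [2,3,4,5,6]=4
  first=0(c) contributes 4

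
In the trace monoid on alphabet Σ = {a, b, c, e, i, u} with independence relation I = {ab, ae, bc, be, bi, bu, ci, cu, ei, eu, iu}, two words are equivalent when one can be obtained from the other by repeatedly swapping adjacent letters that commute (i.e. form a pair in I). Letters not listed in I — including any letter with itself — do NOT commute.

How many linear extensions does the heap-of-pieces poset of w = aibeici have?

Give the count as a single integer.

98

0(a) covers ∅
1(i) covers 0:a
2(b) covers ∅
3(e) covers ∅
4(i) covers 1:i
5(c) covers 0:a, 3:e
6(i) covers 4:i
floor of heap: 0:a, 2:b, 3:e
completions by unplaced set U, small U first (add the entries for U minus each lowest piece of U):
  |U|=1: {2}:1  {5}:1  {6}:1
  |U|=2: {2,5}:2  {2,6}:2  {3,5}:1  {4,6}:1  {5,6}:2
  |U|=3: {1,4,6}:1  {2,3,5}:3  {2,4,6}:3  {2,5,6}:6  {3,5,6}:3  {4,5,6}:3
  |U|=4: {1,2,4,6}:4  {1,4,5,6}:4  {2,3,5,6}:12  {2,4,5,6}:12  {3,4,5,6}:6
  |U|=5: {0,1,4,5,6}:4  {1,2,4,5,6}:20  {1,3,4,5,6}:10  {2,3,4,5,6}:30
  start at 0(a): 60
  start at 2(b): 14
  start at 3(e): 24
sum over floor = 98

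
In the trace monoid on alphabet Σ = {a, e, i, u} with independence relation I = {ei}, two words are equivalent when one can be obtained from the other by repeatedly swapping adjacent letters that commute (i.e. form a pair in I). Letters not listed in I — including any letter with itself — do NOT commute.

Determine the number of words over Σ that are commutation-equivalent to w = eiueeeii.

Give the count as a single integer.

20

#0=e has no predecessor
#1=i has no predecessor
#2=u depends on [0:e, 1:i]
#3=e depends on [2:u]
#4=e depends on [3:e]
#5=e depends on [4:e]
#6=i depends on [2:u]
#7=i depends on [6:i]
sources: [0:e, 1:i]
N(rest) = Σ N(rest − s) over sources s of rest; N(one piece) = 1:
  size 1 → [5]=1  [7]=1
  size 2 → [4,5]=1  [5,7]=2  [6,7]=1
  size 3 → [3,4,5]=1  [4,5,7]=3  [5,6,7]=3
  size 4 → [3,4,5,7]=4  [4,5,6,7]=6
  size 5 → [3,4,5,6,7]=10
  size 6 → [2,3,4,5,6,7]=10
  first=0(e) contributes 10
  first=1(i) contributes 10
|[w]| = 20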